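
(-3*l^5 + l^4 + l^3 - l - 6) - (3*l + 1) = -3*l^5 + l^4 + l^3 - 4*l - 7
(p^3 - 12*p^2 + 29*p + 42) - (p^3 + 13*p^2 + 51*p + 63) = -25*p^2 - 22*p - 21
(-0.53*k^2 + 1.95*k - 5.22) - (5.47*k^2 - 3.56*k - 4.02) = -6.0*k^2 + 5.51*k - 1.2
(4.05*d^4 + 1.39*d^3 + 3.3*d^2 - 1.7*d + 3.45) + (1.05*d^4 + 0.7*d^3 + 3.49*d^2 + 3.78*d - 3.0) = 5.1*d^4 + 2.09*d^3 + 6.79*d^2 + 2.08*d + 0.45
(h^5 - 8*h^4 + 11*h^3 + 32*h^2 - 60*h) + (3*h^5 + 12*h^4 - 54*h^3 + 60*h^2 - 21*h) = 4*h^5 + 4*h^4 - 43*h^3 + 92*h^2 - 81*h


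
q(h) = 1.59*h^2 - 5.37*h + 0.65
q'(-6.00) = -24.45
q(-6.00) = 90.11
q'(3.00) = 4.17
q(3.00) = -1.15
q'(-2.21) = -12.40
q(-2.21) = 20.28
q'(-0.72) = -7.66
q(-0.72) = 5.34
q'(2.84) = 3.66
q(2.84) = -1.78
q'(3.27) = 5.03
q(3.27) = 0.09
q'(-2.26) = -12.56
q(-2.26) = 20.91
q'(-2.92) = -14.66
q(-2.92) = 29.89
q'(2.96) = 4.04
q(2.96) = -1.31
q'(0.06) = -5.18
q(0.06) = 0.33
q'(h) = 3.18*h - 5.37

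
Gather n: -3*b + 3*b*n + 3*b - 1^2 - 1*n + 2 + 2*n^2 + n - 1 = 3*b*n + 2*n^2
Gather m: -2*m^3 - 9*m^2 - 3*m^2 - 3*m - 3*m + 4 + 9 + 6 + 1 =-2*m^3 - 12*m^2 - 6*m + 20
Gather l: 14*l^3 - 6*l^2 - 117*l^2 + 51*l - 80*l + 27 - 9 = 14*l^3 - 123*l^2 - 29*l + 18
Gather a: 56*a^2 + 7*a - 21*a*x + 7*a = 56*a^2 + a*(14 - 21*x)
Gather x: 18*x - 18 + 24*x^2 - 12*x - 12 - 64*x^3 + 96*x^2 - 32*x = -64*x^3 + 120*x^2 - 26*x - 30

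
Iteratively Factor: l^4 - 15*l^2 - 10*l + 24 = (l - 1)*(l^3 + l^2 - 14*l - 24) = (l - 1)*(l + 3)*(l^2 - 2*l - 8) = (l - 1)*(l + 2)*(l + 3)*(l - 4)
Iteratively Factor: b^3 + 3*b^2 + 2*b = (b)*(b^2 + 3*b + 2) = b*(b + 1)*(b + 2)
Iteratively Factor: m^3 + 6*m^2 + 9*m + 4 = (m + 1)*(m^2 + 5*m + 4) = (m + 1)*(m + 4)*(m + 1)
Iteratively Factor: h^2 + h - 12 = (h + 4)*(h - 3)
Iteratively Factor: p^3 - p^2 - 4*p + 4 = (p - 1)*(p^2 - 4) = (p - 2)*(p - 1)*(p + 2)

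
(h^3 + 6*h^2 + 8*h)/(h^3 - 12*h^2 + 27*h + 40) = h*(h^2 + 6*h + 8)/(h^3 - 12*h^2 + 27*h + 40)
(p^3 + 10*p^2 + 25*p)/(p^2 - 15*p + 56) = p*(p^2 + 10*p + 25)/(p^2 - 15*p + 56)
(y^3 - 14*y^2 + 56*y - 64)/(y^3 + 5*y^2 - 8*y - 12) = (y^2 - 12*y + 32)/(y^2 + 7*y + 6)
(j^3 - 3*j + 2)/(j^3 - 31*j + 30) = (j^2 + j - 2)/(j^2 + j - 30)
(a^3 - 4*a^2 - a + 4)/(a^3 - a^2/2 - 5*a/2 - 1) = 2*(a^2 - 5*a + 4)/(2*a^2 - 3*a - 2)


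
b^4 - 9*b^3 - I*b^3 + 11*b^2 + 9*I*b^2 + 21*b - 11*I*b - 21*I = (b - 7)*(b - 3)*(b + 1)*(b - I)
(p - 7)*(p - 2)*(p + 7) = p^3 - 2*p^2 - 49*p + 98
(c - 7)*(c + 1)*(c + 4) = c^3 - 2*c^2 - 31*c - 28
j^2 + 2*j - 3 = (j - 1)*(j + 3)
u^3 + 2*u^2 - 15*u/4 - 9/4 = (u - 3/2)*(u + 1/2)*(u + 3)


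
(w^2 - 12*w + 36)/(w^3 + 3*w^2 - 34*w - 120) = (w - 6)/(w^2 + 9*w + 20)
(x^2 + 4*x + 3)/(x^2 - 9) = (x + 1)/(x - 3)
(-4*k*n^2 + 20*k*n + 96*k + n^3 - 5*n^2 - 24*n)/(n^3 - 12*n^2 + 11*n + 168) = (-4*k + n)/(n - 7)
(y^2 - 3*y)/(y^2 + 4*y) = (y - 3)/(y + 4)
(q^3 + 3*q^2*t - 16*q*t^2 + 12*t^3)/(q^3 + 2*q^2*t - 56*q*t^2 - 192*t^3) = (q^2 - 3*q*t + 2*t^2)/(q^2 - 4*q*t - 32*t^2)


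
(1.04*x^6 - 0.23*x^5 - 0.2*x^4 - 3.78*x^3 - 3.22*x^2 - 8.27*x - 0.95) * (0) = 0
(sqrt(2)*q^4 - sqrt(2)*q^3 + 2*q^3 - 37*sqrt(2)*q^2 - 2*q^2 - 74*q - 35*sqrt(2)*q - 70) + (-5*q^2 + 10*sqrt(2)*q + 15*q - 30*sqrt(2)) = sqrt(2)*q^4 - sqrt(2)*q^3 + 2*q^3 - 37*sqrt(2)*q^2 - 7*q^2 - 59*q - 25*sqrt(2)*q - 70 - 30*sqrt(2)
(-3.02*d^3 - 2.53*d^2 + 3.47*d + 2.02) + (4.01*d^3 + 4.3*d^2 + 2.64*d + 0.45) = 0.99*d^3 + 1.77*d^2 + 6.11*d + 2.47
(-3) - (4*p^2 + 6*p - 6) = -4*p^2 - 6*p + 3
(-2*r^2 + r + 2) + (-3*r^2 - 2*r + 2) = -5*r^2 - r + 4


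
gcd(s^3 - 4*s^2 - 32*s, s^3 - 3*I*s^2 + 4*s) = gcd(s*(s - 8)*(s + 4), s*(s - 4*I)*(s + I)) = s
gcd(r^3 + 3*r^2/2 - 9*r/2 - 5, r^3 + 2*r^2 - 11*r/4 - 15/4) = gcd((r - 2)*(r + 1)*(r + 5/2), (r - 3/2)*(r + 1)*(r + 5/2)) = r^2 + 7*r/2 + 5/2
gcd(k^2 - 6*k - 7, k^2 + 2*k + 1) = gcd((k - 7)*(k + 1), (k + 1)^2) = k + 1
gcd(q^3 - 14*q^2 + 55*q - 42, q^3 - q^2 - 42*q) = q - 7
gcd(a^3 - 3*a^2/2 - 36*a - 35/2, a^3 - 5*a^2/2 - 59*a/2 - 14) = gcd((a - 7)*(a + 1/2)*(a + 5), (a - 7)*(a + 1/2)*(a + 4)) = a^2 - 13*a/2 - 7/2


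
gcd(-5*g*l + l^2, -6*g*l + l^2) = l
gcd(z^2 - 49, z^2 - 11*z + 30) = 1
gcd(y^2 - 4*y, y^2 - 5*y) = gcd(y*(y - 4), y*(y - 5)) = y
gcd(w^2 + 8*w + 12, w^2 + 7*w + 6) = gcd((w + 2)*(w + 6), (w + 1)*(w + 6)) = w + 6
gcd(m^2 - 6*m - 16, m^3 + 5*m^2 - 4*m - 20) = m + 2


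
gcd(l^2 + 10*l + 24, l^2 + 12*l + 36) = l + 6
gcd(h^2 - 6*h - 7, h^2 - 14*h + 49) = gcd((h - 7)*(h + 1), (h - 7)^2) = h - 7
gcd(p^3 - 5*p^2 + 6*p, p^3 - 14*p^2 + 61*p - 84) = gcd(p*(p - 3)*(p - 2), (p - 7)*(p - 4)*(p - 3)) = p - 3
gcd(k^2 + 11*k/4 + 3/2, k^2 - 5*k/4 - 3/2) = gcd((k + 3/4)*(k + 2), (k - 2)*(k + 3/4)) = k + 3/4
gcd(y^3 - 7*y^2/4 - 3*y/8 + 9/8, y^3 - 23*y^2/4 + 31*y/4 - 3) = y - 1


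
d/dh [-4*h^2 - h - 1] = -8*h - 1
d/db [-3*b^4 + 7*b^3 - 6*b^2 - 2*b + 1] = -12*b^3 + 21*b^2 - 12*b - 2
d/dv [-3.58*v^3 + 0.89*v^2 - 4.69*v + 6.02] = -10.74*v^2 + 1.78*v - 4.69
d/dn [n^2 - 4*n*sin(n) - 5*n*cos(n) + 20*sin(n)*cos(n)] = 5*n*sin(n) - 4*n*cos(n) + 2*n - 4*sin(n) - 5*cos(n) + 20*cos(2*n)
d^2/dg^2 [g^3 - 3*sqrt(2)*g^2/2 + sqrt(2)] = 6*g - 3*sqrt(2)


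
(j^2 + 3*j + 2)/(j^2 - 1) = (j + 2)/(j - 1)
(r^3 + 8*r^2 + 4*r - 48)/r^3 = 1 + 8/r + 4/r^2 - 48/r^3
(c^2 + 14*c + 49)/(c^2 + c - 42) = (c + 7)/(c - 6)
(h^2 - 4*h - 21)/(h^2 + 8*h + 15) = (h - 7)/(h + 5)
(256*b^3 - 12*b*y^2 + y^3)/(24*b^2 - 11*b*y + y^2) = (-32*b^2 - 4*b*y + y^2)/(-3*b + y)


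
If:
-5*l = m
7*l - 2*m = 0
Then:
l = 0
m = 0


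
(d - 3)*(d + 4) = d^2 + d - 12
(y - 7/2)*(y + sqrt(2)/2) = y^2 - 7*y/2 + sqrt(2)*y/2 - 7*sqrt(2)/4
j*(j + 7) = j^2 + 7*j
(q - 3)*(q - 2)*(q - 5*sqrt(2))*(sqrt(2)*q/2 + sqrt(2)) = sqrt(2)*q^4/2 - 5*q^3 - 3*sqrt(2)*q^3/2 - 2*sqrt(2)*q^2 + 15*q^2 + 6*sqrt(2)*q + 20*q - 60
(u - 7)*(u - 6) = u^2 - 13*u + 42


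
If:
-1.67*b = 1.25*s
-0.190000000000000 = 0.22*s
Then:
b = 0.65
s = -0.86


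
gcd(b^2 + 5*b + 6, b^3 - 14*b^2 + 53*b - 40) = 1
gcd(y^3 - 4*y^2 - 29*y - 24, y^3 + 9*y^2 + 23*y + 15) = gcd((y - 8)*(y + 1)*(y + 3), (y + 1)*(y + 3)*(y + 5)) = y^2 + 4*y + 3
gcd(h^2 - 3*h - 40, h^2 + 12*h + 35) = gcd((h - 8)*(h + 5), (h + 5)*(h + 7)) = h + 5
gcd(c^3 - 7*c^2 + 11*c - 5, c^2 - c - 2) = 1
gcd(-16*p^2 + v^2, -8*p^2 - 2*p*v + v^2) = 4*p - v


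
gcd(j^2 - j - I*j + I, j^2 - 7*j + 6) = j - 1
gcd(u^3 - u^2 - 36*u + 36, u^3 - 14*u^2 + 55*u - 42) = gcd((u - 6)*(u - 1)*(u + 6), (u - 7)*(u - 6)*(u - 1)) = u^2 - 7*u + 6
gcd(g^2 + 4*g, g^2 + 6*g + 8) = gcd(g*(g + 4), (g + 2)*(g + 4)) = g + 4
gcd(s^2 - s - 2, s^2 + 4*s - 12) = s - 2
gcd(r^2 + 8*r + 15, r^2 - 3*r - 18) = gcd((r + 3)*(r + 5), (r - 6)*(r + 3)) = r + 3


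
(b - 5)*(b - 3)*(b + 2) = b^3 - 6*b^2 - b + 30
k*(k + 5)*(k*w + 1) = k^3*w + 5*k^2*w + k^2 + 5*k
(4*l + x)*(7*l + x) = 28*l^2 + 11*l*x + x^2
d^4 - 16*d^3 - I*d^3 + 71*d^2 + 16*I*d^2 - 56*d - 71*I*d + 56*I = (d - 8)*(d - 7)*(d - 1)*(d - I)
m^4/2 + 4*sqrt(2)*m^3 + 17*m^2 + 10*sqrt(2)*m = m*(m/2 + sqrt(2)/2)*(m + 2*sqrt(2))*(m + 5*sqrt(2))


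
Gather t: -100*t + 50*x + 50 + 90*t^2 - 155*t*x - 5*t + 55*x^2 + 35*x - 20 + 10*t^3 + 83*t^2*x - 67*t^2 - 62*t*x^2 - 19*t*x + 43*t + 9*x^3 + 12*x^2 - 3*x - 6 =10*t^3 + t^2*(83*x + 23) + t*(-62*x^2 - 174*x - 62) + 9*x^3 + 67*x^2 + 82*x + 24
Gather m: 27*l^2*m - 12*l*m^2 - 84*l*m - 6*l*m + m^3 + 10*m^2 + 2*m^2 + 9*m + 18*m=m^3 + m^2*(12 - 12*l) + m*(27*l^2 - 90*l + 27)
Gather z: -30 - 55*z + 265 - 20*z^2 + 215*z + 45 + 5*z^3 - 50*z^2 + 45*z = 5*z^3 - 70*z^2 + 205*z + 280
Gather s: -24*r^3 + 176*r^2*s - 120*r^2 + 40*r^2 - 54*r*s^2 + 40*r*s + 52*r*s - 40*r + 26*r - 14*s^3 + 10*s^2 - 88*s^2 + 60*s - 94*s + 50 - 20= -24*r^3 - 80*r^2 - 14*r - 14*s^3 + s^2*(-54*r - 78) + s*(176*r^2 + 92*r - 34) + 30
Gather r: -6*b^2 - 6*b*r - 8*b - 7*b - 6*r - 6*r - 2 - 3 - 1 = -6*b^2 - 15*b + r*(-6*b - 12) - 6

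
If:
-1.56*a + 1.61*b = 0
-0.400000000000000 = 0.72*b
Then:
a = -0.57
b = -0.56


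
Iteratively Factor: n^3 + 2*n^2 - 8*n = (n - 2)*(n^2 + 4*n) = (n - 2)*(n + 4)*(n)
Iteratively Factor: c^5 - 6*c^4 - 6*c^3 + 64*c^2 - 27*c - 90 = (c - 3)*(c^4 - 3*c^3 - 15*c^2 + 19*c + 30) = (c - 3)*(c + 1)*(c^3 - 4*c^2 - 11*c + 30) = (c - 3)*(c + 1)*(c + 3)*(c^2 - 7*c + 10) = (c - 3)*(c - 2)*(c + 1)*(c + 3)*(c - 5)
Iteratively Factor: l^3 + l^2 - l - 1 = (l + 1)*(l^2 - 1) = (l + 1)^2*(l - 1)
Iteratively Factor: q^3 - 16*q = (q)*(q^2 - 16) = q*(q + 4)*(q - 4)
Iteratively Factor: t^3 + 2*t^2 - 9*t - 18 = (t - 3)*(t^2 + 5*t + 6) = (t - 3)*(t + 2)*(t + 3)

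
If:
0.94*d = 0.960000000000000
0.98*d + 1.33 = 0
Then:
No Solution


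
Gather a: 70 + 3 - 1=72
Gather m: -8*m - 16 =-8*m - 16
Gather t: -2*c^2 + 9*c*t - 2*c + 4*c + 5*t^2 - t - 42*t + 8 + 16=-2*c^2 + 2*c + 5*t^2 + t*(9*c - 43) + 24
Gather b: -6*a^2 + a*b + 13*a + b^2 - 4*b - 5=-6*a^2 + 13*a + b^2 + b*(a - 4) - 5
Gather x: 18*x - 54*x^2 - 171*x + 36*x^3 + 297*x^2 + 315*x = 36*x^3 + 243*x^2 + 162*x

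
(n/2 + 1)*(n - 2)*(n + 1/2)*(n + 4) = n^4/2 + 9*n^3/4 - n^2 - 9*n - 4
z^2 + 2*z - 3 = (z - 1)*(z + 3)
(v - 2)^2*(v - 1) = v^3 - 5*v^2 + 8*v - 4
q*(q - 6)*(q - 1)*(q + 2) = q^4 - 5*q^3 - 8*q^2 + 12*q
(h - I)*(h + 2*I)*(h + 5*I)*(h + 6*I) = h^4 + 12*I*h^3 - 39*h^2 - 8*I*h - 60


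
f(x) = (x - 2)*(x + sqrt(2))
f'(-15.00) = -30.59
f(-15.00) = 230.96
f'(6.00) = 11.41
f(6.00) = 29.66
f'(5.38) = 10.17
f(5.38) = 22.96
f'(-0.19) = -0.97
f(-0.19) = -2.68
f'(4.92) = 9.25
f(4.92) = 18.50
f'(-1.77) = -4.13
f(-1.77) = 1.34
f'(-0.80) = -2.19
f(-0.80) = -1.72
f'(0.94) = 1.29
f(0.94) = -2.50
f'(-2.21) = -5.01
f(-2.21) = 3.35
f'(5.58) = 10.57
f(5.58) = 25.04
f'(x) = 2*x - 2 + sqrt(2)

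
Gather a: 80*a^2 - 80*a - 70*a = 80*a^2 - 150*a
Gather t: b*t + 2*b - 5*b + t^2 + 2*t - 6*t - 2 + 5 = -3*b + t^2 + t*(b - 4) + 3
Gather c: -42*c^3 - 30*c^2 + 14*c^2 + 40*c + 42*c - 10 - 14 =-42*c^3 - 16*c^2 + 82*c - 24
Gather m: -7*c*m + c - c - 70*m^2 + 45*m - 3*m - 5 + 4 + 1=-70*m^2 + m*(42 - 7*c)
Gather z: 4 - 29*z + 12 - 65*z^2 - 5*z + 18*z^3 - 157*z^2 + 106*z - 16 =18*z^3 - 222*z^2 + 72*z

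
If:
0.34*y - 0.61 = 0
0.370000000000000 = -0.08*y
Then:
No Solution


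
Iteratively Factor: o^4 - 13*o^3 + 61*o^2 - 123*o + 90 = (o - 2)*(o^3 - 11*o^2 + 39*o - 45) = (o - 3)*(o - 2)*(o^2 - 8*o + 15) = (o - 3)^2*(o - 2)*(o - 5)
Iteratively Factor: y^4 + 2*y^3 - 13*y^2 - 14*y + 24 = (y - 3)*(y^3 + 5*y^2 + 2*y - 8) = (y - 3)*(y - 1)*(y^2 + 6*y + 8) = (y - 3)*(y - 1)*(y + 2)*(y + 4)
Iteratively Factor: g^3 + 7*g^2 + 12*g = (g + 3)*(g^2 + 4*g) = (g + 3)*(g + 4)*(g)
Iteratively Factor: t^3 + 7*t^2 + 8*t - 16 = (t + 4)*(t^2 + 3*t - 4) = (t + 4)^2*(t - 1)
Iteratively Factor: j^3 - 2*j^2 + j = (j)*(j^2 - 2*j + 1) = j*(j - 1)*(j - 1)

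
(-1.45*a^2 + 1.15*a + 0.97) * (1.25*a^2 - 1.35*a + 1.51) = -1.8125*a^4 + 3.395*a^3 - 2.5295*a^2 + 0.427*a + 1.4647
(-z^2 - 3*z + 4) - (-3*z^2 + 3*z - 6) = 2*z^2 - 6*z + 10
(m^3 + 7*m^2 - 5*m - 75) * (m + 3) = m^4 + 10*m^3 + 16*m^2 - 90*m - 225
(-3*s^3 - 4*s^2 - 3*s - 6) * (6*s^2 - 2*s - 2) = -18*s^5 - 18*s^4 - 4*s^3 - 22*s^2 + 18*s + 12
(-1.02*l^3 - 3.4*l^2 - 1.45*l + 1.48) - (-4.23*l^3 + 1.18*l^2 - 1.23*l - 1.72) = 3.21*l^3 - 4.58*l^2 - 0.22*l + 3.2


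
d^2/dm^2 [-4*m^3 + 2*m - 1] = -24*m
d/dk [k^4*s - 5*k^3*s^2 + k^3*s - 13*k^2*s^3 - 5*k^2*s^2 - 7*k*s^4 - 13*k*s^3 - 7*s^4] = s*(4*k^3 - 15*k^2*s + 3*k^2 - 26*k*s^2 - 10*k*s - 7*s^3 - 13*s^2)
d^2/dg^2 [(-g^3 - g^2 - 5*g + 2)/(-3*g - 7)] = 2*(9*g^3 + 63*g^2 + 147*g - 74)/(27*g^3 + 189*g^2 + 441*g + 343)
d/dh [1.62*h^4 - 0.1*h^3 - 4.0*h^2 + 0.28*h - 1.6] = 6.48*h^3 - 0.3*h^2 - 8.0*h + 0.28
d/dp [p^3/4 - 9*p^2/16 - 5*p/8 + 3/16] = 3*p^2/4 - 9*p/8 - 5/8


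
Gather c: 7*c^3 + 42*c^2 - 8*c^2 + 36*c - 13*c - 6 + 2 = 7*c^3 + 34*c^2 + 23*c - 4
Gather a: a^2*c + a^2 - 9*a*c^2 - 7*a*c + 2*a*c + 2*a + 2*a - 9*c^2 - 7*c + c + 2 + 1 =a^2*(c + 1) + a*(-9*c^2 - 5*c + 4) - 9*c^2 - 6*c + 3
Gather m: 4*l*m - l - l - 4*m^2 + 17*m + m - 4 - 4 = -2*l - 4*m^2 + m*(4*l + 18) - 8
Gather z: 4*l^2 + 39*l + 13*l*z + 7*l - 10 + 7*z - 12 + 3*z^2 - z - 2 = 4*l^2 + 46*l + 3*z^2 + z*(13*l + 6) - 24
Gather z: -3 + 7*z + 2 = 7*z - 1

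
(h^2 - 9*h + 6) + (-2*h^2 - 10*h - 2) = -h^2 - 19*h + 4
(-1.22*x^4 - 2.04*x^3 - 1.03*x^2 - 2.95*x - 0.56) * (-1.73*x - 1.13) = 2.1106*x^5 + 4.9078*x^4 + 4.0871*x^3 + 6.2674*x^2 + 4.3023*x + 0.6328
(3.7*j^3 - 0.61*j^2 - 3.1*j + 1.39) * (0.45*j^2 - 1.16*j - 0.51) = 1.665*j^5 - 4.5665*j^4 - 2.5744*j^3 + 4.5326*j^2 - 0.0313999999999997*j - 0.7089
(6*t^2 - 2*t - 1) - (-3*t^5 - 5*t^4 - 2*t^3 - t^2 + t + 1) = 3*t^5 + 5*t^4 + 2*t^3 + 7*t^2 - 3*t - 2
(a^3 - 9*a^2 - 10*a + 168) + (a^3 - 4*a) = 2*a^3 - 9*a^2 - 14*a + 168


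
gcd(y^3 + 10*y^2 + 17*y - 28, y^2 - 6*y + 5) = y - 1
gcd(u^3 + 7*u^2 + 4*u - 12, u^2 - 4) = u + 2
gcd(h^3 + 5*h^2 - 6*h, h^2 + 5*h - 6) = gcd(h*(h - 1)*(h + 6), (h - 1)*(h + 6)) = h^2 + 5*h - 6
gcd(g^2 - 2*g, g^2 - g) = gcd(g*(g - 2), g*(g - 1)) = g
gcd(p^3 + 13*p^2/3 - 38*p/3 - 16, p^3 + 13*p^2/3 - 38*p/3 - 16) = p^3 + 13*p^2/3 - 38*p/3 - 16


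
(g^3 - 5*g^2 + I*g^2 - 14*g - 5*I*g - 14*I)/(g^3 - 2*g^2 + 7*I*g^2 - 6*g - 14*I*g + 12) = (g^2 - 5*g - 14)/(g^2 + g*(-2 + 6*I) - 12*I)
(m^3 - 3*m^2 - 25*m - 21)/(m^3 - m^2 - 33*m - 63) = (m + 1)/(m + 3)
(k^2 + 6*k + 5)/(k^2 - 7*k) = (k^2 + 6*k + 5)/(k*(k - 7))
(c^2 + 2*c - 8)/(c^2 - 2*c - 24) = (c - 2)/(c - 6)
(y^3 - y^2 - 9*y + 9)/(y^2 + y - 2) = (y^2 - 9)/(y + 2)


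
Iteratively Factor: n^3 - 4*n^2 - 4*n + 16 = (n - 2)*(n^2 - 2*n - 8) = (n - 2)*(n + 2)*(n - 4)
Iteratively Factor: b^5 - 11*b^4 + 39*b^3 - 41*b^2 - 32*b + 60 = (b - 3)*(b^4 - 8*b^3 + 15*b^2 + 4*b - 20) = (b - 3)*(b - 2)*(b^3 - 6*b^2 + 3*b + 10) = (b - 3)*(b - 2)^2*(b^2 - 4*b - 5) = (b - 3)*(b - 2)^2*(b + 1)*(b - 5)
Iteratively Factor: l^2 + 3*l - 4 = (l + 4)*(l - 1)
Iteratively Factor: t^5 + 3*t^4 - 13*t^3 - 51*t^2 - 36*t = (t + 3)*(t^4 - 13*t^2 - 12*t) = t*(t + 3)*(t^3 - 13*t - 12) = t*(t - 4)*(t + 3)*(t^2 + 4*t + 3) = t*(t - 4)*(t + 3)^2*(t + 1)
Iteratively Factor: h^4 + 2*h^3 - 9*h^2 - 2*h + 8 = (h - 1)*(h^3 + 3*h^2 - 6*h - 8) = (h - 1)*(h + 4)*(h^2 - h - 2) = (h - 1)*(h + 1)*(h + 4)*(h - 2)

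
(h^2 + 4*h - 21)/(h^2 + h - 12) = (h + 7)/(h + 4)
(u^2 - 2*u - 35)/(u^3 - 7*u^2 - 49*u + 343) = (u + 5)/(u^2 - 49)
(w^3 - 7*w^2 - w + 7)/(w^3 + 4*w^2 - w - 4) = (w - 7)/(w + 4)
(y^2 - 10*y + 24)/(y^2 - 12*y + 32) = (y - 6)/(y - 8)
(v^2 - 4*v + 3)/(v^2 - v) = (v - 3)/v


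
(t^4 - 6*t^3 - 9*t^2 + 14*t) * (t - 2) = t^5 - 8*t^4 + 3*t^3 + 32*t^2 - 28*t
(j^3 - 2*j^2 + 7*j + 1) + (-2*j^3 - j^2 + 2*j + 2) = -j^3 - 3*j^2 + 9*j + 3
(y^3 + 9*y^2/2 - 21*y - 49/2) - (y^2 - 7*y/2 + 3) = y^3 + 7*y^2/2 - 35*y/2 - 55/2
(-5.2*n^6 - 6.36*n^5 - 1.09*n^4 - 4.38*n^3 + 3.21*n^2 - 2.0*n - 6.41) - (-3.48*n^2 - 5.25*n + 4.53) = -5.2*n^6 - 6.36*n^5 - 1.09*n^4 - 4.38*n^3 + 6.69*n^2 + 3.25*n - 10.94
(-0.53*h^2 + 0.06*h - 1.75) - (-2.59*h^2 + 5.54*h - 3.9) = 2.06*h^2 - 5.48*h + 2.15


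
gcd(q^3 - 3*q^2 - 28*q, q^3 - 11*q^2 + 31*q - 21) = q - 7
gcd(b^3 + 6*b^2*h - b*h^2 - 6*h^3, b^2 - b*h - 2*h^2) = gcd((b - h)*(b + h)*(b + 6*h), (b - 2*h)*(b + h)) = b + h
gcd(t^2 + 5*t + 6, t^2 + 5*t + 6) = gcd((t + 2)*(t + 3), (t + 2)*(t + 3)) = t^2 + 5*t + 6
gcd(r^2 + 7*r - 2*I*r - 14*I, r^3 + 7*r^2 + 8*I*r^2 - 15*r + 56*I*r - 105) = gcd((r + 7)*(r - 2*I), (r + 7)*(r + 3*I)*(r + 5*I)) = r + 7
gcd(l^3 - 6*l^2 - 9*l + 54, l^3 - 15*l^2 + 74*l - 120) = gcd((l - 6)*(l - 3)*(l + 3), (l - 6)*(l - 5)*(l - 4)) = l - 6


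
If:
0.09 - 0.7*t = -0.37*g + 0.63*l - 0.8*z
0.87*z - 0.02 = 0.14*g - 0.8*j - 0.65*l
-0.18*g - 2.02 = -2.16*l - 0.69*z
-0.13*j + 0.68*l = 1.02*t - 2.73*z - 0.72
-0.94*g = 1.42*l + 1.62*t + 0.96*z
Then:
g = 1.82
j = 0.47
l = 1.48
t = -1.63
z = -1.22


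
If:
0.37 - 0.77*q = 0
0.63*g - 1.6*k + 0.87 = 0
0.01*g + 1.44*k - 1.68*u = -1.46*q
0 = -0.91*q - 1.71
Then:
No Solution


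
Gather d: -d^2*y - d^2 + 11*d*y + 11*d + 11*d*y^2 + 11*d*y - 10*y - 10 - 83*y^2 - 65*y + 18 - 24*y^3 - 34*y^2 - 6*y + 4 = d^2*(-y - 1) + d*(11*y^2 + 22*y + 11) - 24*y^3 - 117*y^2 - 81*y + 12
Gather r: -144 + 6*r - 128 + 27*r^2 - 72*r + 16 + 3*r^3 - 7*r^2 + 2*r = 3*r^3 + 20*r^2 - 64*r - 256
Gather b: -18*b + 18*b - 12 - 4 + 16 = 0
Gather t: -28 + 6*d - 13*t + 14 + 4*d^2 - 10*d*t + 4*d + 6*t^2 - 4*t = 4*d^2 + 10*d + 6*t^2 + t*(-10*d - 17) - 14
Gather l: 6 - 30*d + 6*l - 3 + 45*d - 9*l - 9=15*d - 3*l - 6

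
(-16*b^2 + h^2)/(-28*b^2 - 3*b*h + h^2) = (4*b - h)/(7*b - h)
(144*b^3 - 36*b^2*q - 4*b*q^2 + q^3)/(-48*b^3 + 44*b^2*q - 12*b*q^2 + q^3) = (6*b + q)/(-2*b + q)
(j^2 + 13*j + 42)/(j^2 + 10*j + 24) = (j + 7)/(j + 4)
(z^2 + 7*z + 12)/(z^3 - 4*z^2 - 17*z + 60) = (z + 3)/(z^2 - 8*z + 15)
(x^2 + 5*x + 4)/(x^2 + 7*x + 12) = (x + 1)/(x + 3)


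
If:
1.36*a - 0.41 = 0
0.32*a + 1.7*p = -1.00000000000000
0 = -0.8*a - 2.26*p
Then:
No Solution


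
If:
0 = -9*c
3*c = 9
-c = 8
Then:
No Solution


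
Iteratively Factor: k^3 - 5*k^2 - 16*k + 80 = (k - 4)*(k^2 - k - 20) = (k - 4)*(k + 4)*(k - 5)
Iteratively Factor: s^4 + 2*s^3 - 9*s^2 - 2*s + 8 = (s + 1)*(s^3 + s^2 - 10*s + 8) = (s - 2)*(s + 1)*(s^2 + 3*s - 4) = (s - 2)*(s - 1)*(s + 1)*(s + 4)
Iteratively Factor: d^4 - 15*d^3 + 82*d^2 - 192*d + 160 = (d - 4)*(d^3 - 11*d^2 + 38*d - 40) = (d - 5)*(d - 4)*(d^2 - 6*d + 8) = (d - 5)*(d - 4)*(d - 2)*(d - 4)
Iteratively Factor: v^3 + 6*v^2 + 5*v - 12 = (v - 1)*(v^2 + 7*v + 12) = (v - 1)*(v + 3)*(v + 4)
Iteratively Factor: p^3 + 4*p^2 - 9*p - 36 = (p + 3)*(p^2 + p - 12) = (p + 3)*(p + 4)*(p - 3)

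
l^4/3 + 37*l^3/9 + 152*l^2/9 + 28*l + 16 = (l/3 + 1)*(l + 4/3)*(l + 2)*(l + 6)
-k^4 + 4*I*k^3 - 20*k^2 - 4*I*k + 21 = (k - 7*I)*(k + 3*I)*(I*k - I)*(I*k + I)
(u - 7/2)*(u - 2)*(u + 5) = u^3 - u^2/2 - 41*u/2 + 35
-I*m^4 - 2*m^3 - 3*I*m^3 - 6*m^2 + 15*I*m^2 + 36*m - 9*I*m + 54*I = (m - 3)*(m + 6)*(m - 3*I)*(-I*m + 1)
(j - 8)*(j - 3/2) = j^2 - 19*j/2 + 12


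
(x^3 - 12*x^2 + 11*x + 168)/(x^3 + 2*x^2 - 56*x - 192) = (x^2 - 4*x - 21)/(x^2 + 10*x + 24)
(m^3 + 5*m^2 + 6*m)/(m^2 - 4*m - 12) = m*(m + 3)/(m - 6)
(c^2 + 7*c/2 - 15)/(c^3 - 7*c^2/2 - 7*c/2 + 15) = (c + 6)/(c^2 - c - 6)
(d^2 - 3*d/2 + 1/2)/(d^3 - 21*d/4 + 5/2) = 2*(d - 1)/(2*d^2 + d - 10)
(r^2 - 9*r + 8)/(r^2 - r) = (r - 8)/r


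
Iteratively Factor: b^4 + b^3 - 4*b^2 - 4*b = (b - 2)*(b^3 + 3*b^2 + 2*b) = b*(b - 2)*(b^2 + 3*b + 2) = b*(b - 2)*(b + 2)*(b + 1)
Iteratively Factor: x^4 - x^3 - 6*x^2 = (x)*(x^3 - x^2 - 6*x) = x*(x + 2)*(x^2 - 3*x) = x^2*(x + 2)*(x - 3)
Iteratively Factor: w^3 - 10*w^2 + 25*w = (w - 5)*(w^2 - 5*w) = w*(w - 5)*(w - 5)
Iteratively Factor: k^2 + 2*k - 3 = (k + 3)*(k - 1)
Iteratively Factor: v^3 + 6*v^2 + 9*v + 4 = (v + 1)*(v^2 + 5*v + 4) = (v + 1)*(v + 4)*(v + 1)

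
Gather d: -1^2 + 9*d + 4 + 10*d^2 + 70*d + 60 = 10*d^2 + 79*d + 63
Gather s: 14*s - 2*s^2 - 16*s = -2*s^2 - 2*s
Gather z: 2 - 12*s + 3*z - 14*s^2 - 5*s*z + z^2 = -14*s^2 - 12*s + z^2 + z*(3 - 5*s) + 2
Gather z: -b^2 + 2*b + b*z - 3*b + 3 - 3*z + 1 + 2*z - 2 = -b^2 - b + z*(b - 1) + 2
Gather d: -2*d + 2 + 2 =4 - 2*d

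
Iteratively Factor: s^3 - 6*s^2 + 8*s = (s - 2)*(s^2 - 4*s) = (s - 4)*(s - 2)*(s)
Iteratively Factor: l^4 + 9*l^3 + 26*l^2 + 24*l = (l + 3)*(l^3 + 6*l^2 + 8*l) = (l + 3)*(l + 4)*(l^2 + 2*l) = (l + 2)*(l + 3)*(l + 4)*(l)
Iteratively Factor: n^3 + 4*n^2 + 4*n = (n)*(n^2 + 4*n + 4) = n*(n + 2)*(n + 2)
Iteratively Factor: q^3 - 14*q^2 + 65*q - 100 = (q - 4)*(q^2 - 10*q + 25) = (q - 5)*(q - 4)*(q - 5)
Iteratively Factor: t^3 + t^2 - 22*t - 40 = (t + 4)*(t^2 - 3*t - 10) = (t + 2)*(t + 4)*(t - 5)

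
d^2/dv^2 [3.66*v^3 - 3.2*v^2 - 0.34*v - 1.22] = 21.96*v - 6.4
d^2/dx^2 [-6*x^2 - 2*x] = -12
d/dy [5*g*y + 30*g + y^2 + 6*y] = 5*g + 2*y + 6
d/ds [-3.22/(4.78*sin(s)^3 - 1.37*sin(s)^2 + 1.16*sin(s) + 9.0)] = (46.1748*sin(s)^2 - 8.8228*sin(s) + 3.7352)*cos(s)/(4.78*sin(s)^3 - 1.37*sin(s)^2 + 1.16*sin(s) + 9.0)^2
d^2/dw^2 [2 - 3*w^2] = -6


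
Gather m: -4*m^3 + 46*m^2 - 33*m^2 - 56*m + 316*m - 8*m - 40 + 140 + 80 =-4*m^3 + 13*m^2 + 252*m + 180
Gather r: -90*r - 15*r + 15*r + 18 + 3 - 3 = 18 - 90*r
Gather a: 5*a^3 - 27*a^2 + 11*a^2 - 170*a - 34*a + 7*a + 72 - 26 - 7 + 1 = 5*a^3 - 16*a^2 - 197*a + 40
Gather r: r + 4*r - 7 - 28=5*r - 35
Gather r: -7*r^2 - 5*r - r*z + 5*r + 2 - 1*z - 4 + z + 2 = -7*r^2 - r*z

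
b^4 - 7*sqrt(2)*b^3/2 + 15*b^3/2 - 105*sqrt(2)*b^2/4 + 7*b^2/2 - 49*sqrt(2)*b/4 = b*(b + 1/2)*(b + 7)*(b - 7*sqrt(2)/2)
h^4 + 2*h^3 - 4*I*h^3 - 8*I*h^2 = h^2*(h + 2)*(h - 4*I)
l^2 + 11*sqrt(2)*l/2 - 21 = (l - 3*sqrt(2)/2)*(l + 7*sqrt(2))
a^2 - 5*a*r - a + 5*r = (a - 1)*(a - 5*r)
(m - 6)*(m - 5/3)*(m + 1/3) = m^3 - 22*m^2/3 + 67*m/9 + 10/3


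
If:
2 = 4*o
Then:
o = 1/2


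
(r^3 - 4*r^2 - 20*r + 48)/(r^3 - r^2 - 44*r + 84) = (r + 4)/(r + 7)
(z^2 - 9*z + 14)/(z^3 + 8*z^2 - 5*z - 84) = (z^2 - 9*z + 14)/(z^3 + 8*z^2 - 5*z - 84)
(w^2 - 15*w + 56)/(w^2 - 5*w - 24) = (w - 7)/(w + 3)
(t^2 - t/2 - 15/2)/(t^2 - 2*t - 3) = (t + 5/2)/(t + 1)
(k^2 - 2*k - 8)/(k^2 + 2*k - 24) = (k + 2)/(k + 6)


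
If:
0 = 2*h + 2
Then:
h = -1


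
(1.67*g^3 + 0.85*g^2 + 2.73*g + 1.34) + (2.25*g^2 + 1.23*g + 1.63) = 1.67*g^3 + 3.1*g^2 + 3.96*g + 2.97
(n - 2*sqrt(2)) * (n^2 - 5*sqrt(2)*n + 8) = n^3 - 7*sqrt(2)*n^2 + 28*n - 16*sqrt(2)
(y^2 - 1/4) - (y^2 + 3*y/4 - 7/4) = 3/2 - 3*y/4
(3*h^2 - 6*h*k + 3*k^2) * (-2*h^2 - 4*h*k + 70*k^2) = -6*h^4 + 228*h^2*k^2 - 432*h*k^3 + 210*k^4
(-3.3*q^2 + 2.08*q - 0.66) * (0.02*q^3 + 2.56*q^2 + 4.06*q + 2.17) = -0.066*q^5 - 8.4064*q^4 - 8.0864*q^3 - 0.405800000000001*q^2 + 1.834*q - 1.4322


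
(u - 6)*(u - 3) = u^2 - 9*u + 18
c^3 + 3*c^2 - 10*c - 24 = (c - 3)*(c + 2)*(c + 4)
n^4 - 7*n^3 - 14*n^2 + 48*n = n*(n - 8)*(n - 2)*(n + 3)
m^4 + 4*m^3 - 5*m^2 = m^2*(m - 1)*(m + 5)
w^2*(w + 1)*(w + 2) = w^4 + 3*w^3 + 2*w^2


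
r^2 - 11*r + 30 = (r - 6)*(r - 5)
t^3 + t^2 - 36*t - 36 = (t - 6)*(t + 1)*(t + 6)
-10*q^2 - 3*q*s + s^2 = (-5*q + s)*(2*q + s)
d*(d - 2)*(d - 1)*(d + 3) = d^4 - 7*d^2 + 6*d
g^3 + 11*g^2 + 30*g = g*(g + 5)*(g + 6)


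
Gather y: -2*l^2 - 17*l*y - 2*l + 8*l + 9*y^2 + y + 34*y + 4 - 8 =-2*l^2 + 6*l + 9*y^2 + y*(35 - 17*l) - 4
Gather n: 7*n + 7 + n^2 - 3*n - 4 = n^2 + 4*n + 3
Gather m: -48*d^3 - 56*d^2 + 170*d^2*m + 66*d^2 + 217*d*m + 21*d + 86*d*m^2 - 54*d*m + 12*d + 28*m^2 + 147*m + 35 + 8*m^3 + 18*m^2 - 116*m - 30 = -48*d^3 + 10*d^2 + 33*d + 8*m^3 + m^2*(86*d + 46) + m*(170*d^2 + 163*d + 31) + 5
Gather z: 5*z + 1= 5*z + 1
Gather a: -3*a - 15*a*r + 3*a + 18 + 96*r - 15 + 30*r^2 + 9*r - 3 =-15*a*r + 30*r^2 + 105*r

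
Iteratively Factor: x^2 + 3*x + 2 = (x + 1)*(x + 2)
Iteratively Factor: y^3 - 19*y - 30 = (y + 2)*(y^2 - 2*y - 15) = (y - 5)*(y + 2)*(y + 3)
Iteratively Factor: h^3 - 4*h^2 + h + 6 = (h - 2)*(h^2 - 2*h - 3) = (h - 3)*(h - 2)*(h + 1)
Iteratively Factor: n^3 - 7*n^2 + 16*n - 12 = (n - 2)*(n^2 - 5*n + 6) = (n - 2)^2*(n - 3)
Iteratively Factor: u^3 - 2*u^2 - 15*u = (u)*(u^2 - 2*u - 15) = u*(u + 3)*(u - 5)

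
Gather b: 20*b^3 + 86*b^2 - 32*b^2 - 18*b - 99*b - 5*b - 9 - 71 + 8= 20*b^3 + 54*b^2 - 122*b - 72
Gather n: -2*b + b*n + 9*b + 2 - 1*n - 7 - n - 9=7*b + n*(b - 2) - 14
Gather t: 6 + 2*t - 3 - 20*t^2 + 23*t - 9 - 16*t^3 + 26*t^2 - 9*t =-16*t^3 + 6*t^2 + 16*t - 6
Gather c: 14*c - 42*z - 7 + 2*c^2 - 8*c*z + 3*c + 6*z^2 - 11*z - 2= 2*c^2 + c*(17 - 8*z) + 6*z^2 - 53*z - 9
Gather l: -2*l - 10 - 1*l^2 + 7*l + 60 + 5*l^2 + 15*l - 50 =4*l^2 + 20*l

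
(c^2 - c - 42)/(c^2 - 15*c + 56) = (c + 6)/(c - 8)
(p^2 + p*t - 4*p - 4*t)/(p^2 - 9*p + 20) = (p + t)/(p - 5)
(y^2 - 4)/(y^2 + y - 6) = (y + 2)/(y + 3)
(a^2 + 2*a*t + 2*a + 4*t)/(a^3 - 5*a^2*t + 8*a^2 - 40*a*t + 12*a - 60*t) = (-a - 2*t)/(-a^2 + 5*a*t - 6*a + 30*t)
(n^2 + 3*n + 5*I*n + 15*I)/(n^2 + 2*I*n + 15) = (n + 3)/(n - 3*I)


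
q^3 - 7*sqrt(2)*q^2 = q^2*(q - 7*sqrt(2))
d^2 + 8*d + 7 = (d + 1)*(d + 7)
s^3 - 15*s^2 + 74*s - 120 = (s - 6)*(s - 5)*(s - 4)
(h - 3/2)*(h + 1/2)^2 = h^3 - h^2/2 - 5*h/4 - 3/8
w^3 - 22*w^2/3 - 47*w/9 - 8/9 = (w - 8)*(w + 1/3)^2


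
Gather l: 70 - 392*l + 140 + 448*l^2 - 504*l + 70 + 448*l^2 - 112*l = 896*l^2 - 1008*l + 280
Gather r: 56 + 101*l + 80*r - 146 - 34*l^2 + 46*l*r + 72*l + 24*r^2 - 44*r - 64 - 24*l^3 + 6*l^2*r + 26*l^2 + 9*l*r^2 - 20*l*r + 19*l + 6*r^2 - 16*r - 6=-24*l^3 - 8*l^2 + 192*l + r^2*(9*l + 30) + r*(6*l^2 + 26*l + 20) - 160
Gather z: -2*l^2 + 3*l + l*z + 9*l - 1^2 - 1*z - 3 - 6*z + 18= -2*l^2 + 12*l + z*(l - 7) + 14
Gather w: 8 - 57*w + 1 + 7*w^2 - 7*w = 7*w^2 - 64*w + 9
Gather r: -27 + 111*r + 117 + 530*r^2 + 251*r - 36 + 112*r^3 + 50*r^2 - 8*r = 112*r^3 + 580*r^2 + 354*r + 54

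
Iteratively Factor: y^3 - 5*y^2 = (y)*(y^2 - 5*y) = y*(y - 5)*(y)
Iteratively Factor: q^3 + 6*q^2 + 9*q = (q)*(q^2 + 6*q + 9) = q*(q + 3)*(q + 3)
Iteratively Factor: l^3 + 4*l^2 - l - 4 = (l + 4)*(l^2 - 1) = (l - 1)*(l + 4)*(l + 1)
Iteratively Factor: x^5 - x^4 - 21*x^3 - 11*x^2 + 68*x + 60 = (x - 2)*(x^4 + x^3 - 19*x^2 - 49*x - 30) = (x - 5)*(x - 2)*(x^3 + 6*x^2 + 11*x + 6) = (x - 5)*(x - 2)*(x + 2)*(x^2 + 4*x + 3) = (x - 5)*(x - 2)*(x + 2)*(x + 3)*(x + 1)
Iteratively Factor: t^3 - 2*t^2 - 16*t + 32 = (t - 4)*(t^2 + 2*t - 8) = (t - 4)*(t - 2)*(t + 4)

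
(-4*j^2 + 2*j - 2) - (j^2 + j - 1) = -5*j^2 + j - 1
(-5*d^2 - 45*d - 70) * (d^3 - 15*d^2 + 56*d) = -5*d^5 + 30*d^4 + 325*d^3 - 1470*d^2 - 3920*d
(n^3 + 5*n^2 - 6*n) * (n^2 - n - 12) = n^5 + 4*n^4 - 23*n^3 - 54*n^2 + 72*n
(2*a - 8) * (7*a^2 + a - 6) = 14*a^3 - 54*a^2 - 20*a + 48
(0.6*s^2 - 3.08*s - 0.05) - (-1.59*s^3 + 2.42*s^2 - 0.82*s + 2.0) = 1.59*s^3 - 1.82*s^2 - 2.26*s - 2.05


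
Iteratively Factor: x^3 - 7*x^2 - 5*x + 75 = (x - 5)*(x^2 - 2*x - 15) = (x - 5)*(x + 3)*(x - 5)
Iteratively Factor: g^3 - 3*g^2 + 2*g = (g - 1)*(g^2 - 2*g) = (g - 2)*(g - 1)*(g)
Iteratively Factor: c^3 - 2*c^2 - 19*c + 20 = (c - 1)*(c^2 - c - 20) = (c - 1)*(c + 4)*(c - 5)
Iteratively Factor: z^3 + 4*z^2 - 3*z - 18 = (z + 3)*(z^2 + z - 6) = (z - 2)*(z + 3)*(z + 3)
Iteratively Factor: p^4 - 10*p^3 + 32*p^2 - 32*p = (p)*(p^3 - 10*p^2 + 32*p - 32) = p*(p - 4)*(p^2 - 6*p + 8) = p*(p - 4)*(p - 2)*(p - 4)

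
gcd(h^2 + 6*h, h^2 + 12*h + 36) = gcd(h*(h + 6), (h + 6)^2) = h + 6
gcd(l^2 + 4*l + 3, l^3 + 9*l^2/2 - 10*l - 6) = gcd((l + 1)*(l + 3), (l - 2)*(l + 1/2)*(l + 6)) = 1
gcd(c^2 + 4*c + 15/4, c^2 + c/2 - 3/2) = c + 3/2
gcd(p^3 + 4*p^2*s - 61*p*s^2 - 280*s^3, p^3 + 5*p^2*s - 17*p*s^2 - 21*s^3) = p + 7*s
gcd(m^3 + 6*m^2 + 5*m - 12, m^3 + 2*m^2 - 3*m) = m^2 + 2*m - 3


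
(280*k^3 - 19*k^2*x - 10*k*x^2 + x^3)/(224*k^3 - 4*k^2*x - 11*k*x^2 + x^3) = (5*k + x)/(4*k + x)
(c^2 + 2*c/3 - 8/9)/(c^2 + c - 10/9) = (3*c + 4)/(3*c + 5)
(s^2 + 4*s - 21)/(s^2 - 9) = (s + 7)/(s + 3)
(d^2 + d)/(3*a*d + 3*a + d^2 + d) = d/(3*a + d)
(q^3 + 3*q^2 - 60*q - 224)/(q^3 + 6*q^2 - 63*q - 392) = (q + 4)/(q + 7)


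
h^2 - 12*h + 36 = (h - 6)^2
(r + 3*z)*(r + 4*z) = r^2 + 7*r*z + 12*z^2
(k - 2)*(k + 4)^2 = k^3 + 6*k^2 - 32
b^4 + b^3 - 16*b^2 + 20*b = b*(b - 2)^2*(b + 5)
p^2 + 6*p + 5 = (p + 1)*(p + 5)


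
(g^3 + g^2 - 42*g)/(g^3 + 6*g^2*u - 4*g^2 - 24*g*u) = (g^2 + g - 42)/(g^2 + 6*g*u - 4*g - 24*u)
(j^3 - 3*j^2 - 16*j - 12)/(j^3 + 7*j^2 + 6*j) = (j^2 - 4*j - 12)/(j*(j + 6))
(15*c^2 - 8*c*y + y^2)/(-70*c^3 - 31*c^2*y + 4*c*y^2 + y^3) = (-3*c + y)/(14*c^2 + 9*c*y + y^2)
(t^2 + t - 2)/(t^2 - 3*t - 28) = (-t^2 - t + 2)/(-t^2 + 3*t + 28)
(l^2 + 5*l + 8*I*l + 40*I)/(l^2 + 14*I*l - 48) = (l + 5)/(l + 6*I)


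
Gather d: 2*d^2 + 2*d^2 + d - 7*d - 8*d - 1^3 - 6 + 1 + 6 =4*d^2 - 14*d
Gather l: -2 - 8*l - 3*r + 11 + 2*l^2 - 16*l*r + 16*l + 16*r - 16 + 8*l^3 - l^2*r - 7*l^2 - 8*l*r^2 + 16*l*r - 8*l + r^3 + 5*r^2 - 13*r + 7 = 8*l^3 + l^2*(-r - 5) - 8*l*r^2 + r^3 + 5*r^2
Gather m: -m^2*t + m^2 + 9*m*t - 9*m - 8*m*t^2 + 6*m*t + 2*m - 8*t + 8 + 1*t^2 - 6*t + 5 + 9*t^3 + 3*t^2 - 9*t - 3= m^2*(1 - t) + m*(-8*t^2 + 15*t - 7) + 9*t^3 + 4*t^2 - 23*t + 10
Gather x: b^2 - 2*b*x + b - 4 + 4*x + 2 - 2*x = b^2 + b + x*(2 - 2*b) - 2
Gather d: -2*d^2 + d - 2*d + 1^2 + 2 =-2*d^2 - d + 3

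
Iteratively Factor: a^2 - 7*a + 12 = (a - 3)*(a - 4)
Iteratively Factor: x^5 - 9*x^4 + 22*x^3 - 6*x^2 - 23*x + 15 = (x - 3)*(x^4 - 6*x^3 + 4*x^2 + 6*x - 5) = (x - 3)*(x - 1)*(x^3 - 5*x^2 - x + 5) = (x - 5)*(x - 3)*(x - 1)*(x^2 - 1) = (x - 5)*(x - 3)*(x - 1)*(x + 1)*(x - 1)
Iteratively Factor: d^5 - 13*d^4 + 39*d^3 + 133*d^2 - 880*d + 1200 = (d - 3)*(d^4 - 10*d^3 + 9*d^2 + 160*d - 400) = (d - 5)*(d - 3)*(d^3 - 5*d^2 - 16*d + 80) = (d - 5)^2*(d - 3)*(d^2 - 16) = (d - 5)^2*(d - 4)*(d - 3)*(d + 4)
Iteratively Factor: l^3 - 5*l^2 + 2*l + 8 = (l + 1)*(l^2 - 6*l + 8) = (l - 2)*(l + 1)*(l - 4)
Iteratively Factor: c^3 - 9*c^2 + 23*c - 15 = (c - 5)*(c^2 - 4*c + 3) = (c - 5)*(c - 1)*(c - 3)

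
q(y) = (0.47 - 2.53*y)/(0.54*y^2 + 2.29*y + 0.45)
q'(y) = (0.47 - 2.53*y)*(-1.08*y - 2.29)/(0.54*y^2 + 2.29*y + 0.45)^2 - 2.53/(0.54*y^2 + 2.29*y + 0.45)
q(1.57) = -0.65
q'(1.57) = 0.01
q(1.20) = -0.65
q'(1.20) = -0.05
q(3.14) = -0.58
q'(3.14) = 0.06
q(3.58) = -0.55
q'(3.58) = 0.06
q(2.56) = -0.61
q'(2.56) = 0.06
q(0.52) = -0.47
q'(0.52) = -0.66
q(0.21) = -0.06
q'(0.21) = -2.48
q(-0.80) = -2.41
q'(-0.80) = -0.87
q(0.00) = 1.04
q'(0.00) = -10.94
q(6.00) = -0.44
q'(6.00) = 0.04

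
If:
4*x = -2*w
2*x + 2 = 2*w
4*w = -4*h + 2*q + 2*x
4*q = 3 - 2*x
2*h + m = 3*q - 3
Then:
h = -3/8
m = 1/2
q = 11/12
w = 2/3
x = -1/3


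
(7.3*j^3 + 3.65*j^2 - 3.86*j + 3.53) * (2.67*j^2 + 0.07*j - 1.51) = 19.491*j^5 + 10.2565*j^4 - 21.0737*j^3 + 3.6434*j^2 + 6.0757*j - 5.3303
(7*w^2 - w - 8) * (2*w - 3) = 14*w^3 - 23*w^2 - 13*w + 24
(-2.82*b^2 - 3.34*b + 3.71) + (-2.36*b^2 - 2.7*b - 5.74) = -5.18*b^2 - 6.04*b - 2.03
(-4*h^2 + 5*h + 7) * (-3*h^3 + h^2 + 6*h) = 12*h^5 - 19*h^4 - 40*h^3 + 37*h^2 + 42*h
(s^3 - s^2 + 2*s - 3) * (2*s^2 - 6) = 2*s^5 - 2*s^4 - 2*s^3 - 12*s + 18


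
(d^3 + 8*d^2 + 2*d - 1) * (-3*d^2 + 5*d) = -3*d^5 - 19*d^4 + 34*d^3 + 13*d^2 - 5*d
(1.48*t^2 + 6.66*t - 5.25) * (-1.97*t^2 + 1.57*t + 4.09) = -2.9156*t^4 - 10.7966*t^3 + 26.8519*t^2 + 18.9969*t - 21.4725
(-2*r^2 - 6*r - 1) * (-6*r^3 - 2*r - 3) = 12*r^5 + 36*r^4 + 10*r^3 + 18*r^2 + 20*r + 3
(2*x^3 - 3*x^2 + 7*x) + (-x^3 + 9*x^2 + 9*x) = x^3 + 6*x^2 + 16*x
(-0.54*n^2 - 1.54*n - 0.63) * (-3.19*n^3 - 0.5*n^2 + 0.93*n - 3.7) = 1.7226*n^5 + 5.1826*n^4 + 2.2775*n^3 + 0.8808*n^2 + 5.1121*n + 2.331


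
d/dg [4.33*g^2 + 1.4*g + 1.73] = 8.66*g + 1.4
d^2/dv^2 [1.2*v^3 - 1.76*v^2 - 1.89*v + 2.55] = 7.2*v - 3.52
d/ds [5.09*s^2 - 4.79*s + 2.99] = 10.18*s - 4.79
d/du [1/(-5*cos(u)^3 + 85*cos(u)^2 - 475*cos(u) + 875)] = (19 - 3*cos(u))*sin(u)/(5*(cos(u) - 7)^2*(cos(u) - 5)^3)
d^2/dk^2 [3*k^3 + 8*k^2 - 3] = 18*k + 16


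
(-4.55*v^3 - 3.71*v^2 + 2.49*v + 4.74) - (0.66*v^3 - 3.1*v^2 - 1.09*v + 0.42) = -5.21*v^3 - 0.61*v^2 + 3.58*v + 4.32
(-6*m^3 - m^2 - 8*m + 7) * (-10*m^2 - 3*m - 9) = 60*m^5 + 28*m^4 + 137*m^3 - 37*m^2 + 51*m - 63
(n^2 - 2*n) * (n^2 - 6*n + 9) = n^4 - 8*n^3 + 21*n^2 - 18*n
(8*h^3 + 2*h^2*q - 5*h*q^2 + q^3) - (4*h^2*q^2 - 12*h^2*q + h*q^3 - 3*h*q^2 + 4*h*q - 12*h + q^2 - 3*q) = 8*h^3 - 4*h^2*q^2 + 14*h^2*q - h*q^3 - 2*h*q^2 - 4*h*q + 12*h + q^3 - q^2 + 3*q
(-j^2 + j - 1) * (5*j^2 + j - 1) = -5*j^4 + 4*j^3 - 3*j^2 - 2*j + 1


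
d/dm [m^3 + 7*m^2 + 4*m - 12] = 3*m^2 + 14*m + 4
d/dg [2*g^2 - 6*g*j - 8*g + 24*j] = 4*g - 6*j - 8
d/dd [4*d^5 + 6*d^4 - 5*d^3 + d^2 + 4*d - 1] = 20*d^4 + 24*d^3 - 15*d^2 + 2*d + 4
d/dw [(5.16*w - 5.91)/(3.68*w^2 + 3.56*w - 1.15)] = (-18.9888*w^2 + 43.4976*w + 15.1056)/(13.5424*w^4 + 26.2016*w^3 + 4.2096*w^2 - 8.188*w + 1.3225)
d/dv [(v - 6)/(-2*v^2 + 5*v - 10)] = (-2*v^2 + 5*v + (v - 6)*(4*v - 5) - 10)/(2*v^2 - 5*v + 10)^2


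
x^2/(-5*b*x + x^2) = x/(-5*b + x)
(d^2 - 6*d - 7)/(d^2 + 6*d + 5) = (d - 7)/(d + 5)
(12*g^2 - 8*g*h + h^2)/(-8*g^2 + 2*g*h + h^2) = (-6*g + h)/(4*g + h)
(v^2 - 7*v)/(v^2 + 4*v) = (v - 7)/(v + 4)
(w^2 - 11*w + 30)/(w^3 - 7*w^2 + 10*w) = (w - 6)/(w*(w - 2))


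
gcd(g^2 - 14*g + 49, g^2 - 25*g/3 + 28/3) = g - 7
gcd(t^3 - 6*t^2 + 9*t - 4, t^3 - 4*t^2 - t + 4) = t^2 - 5*t + 4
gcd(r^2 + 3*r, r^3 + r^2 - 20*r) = r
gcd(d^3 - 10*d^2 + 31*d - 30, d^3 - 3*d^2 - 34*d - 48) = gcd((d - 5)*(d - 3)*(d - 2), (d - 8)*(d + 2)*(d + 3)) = 1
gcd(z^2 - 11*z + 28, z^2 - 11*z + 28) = z^2 - 11*z + 28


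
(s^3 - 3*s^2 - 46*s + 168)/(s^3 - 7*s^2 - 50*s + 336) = (s - 4)/(s - 8)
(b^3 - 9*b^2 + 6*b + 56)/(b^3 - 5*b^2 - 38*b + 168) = (b + 2)/(b + 6)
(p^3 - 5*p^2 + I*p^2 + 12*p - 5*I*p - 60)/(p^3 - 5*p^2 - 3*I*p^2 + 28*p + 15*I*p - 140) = (p - 3*I)/(p - 7*I)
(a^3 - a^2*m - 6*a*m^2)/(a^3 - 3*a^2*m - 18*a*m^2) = (-a^2 + a*m + 6*m^2)/(-a^2 + 3*a*m + 18*m^2)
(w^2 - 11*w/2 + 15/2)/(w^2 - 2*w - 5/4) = 2*(w - 3)/(2*w + 1)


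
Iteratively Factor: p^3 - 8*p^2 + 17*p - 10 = (p - 1)*(p^2 - 7*p + 10) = (p - 2)*(p - 1)*(p - 5)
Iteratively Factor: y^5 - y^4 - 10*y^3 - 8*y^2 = (y + 2)*(y^4 - 3*y^3 - 4*y^2) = (y - 4)*(y + 2)*(y^3 + y^2) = (y - 4)*(y + 1)*(y + 2)*(y^2) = y*(y - 4)*(y + 1)*(y + 2)*(y)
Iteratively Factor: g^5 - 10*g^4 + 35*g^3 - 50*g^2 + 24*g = (g - 4)*(g^4 - 6*g^3 + 11*g^2 - 6*g) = g*(g - 4)*(g^3 - 6*g^2 + 11*g - 6) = g*(g - 4)*(g - 3)*(g^2 - 3*g + 2) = g*(g - 4)*(g - 3)*(g - 1)*(g - 2)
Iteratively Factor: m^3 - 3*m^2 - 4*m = (m - 4)*(m^2 + m) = (m - 4)*(m + 1)*(m)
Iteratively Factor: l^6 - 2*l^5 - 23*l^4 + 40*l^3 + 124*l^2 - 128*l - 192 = (l + 2)*(l^5 - 4*l^4 - 15*l^3 + 70*l^2 - 16*l - 96) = (l + 2)*(l + 4)*(l^4 - 8*l^3 + 17*l^2 + 2*l - 24) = (l + 1)*(l + 2)*(l + 4)*(l^3 - 9*l^2 + 26*l - 24) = (l - 3)*(l + 1)*(l + 2)*(l + 4)*(l^2 - 6*l + 8) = (l - 4)*(l - 3)*(l + 1)*(l + 2)*(l + 4)*(l - 2)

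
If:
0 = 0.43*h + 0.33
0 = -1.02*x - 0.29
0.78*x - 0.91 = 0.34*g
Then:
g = -3.33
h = -0.77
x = -0.28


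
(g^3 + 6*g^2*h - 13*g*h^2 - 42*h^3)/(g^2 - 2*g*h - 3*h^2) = (g^2 + 9*g*h + 14*h^2)/(g + h)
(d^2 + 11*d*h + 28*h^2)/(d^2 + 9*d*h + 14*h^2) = (d + 4*h)/(d + 2*h)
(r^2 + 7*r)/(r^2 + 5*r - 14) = r/(r - 2)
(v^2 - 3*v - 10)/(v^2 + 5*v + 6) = (v - 5)/(v + 3)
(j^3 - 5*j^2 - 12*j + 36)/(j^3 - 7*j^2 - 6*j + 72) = (j - 2)/(j - 4)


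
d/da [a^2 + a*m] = 2*a + m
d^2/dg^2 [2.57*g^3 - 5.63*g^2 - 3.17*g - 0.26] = 15.42*g - 11.26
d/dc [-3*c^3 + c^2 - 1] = c*(2 - 9*c)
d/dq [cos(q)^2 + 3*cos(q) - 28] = -(2*cos(q) + 3)*sin(q)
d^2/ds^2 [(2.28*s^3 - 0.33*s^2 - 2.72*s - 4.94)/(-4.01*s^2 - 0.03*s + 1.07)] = (-5.6843418860808e-14*s^5 + 67.82665*s^3 + 485.548878*s^2 + 57.927684*s + 43.331266)/(64.481201*s^6 + 1.447209*s^5 - 51.606294*s^4 - 0.772299*s^3 + 13.770258*s^2 + 0.103041*s - 1.225043)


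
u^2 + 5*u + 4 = (u + 1)*(u + 4)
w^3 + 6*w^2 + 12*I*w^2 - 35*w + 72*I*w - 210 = (w + 6)*(w + 5*I)*(w + 7*I)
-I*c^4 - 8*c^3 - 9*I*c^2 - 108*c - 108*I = (c - 6*I)^2*(c + 3*I)*(-I*c + 1)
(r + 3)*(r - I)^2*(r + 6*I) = r^4 + 3*r^3 + 4*I*r^3 + 11*r^2 + 12*I*r^2 + 33*r - 6*I*r - 18*I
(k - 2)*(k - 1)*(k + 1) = k^3 - 2*k^2 - k + 2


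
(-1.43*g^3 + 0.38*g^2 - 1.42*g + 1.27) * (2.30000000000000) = -3.289*g^3 + 0.874*g^2 - 3.266*g + 2.921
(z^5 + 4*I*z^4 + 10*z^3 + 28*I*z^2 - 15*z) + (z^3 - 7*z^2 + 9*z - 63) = z^5 + 4*I*z^4 + 11*z^3 - 7*z^2 + 28*I*z^2 - 6*z - 63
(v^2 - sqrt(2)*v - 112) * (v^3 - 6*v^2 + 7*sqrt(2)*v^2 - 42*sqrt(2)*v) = v^5 - 6*v^4 + 6*sqrt(2)*v^4 - 126*v^3 - 36*sqrt(2)*v^3 - 784*sqrt(2)*v^2 + 756*v^2 + 4704*sqrt(2)*v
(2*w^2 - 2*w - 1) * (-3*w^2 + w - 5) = -6*w^4 + 8*w^3 - 9*w^2 + 9*w + 5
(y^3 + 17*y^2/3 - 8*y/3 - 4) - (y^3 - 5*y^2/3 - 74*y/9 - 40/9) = 22*y^2/3 + 50*y/9 + 4/9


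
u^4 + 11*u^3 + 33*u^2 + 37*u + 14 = (u + 1)^2*(u + 2)*(u + 7)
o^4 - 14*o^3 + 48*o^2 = o^2*(o - 8)*(o - 6)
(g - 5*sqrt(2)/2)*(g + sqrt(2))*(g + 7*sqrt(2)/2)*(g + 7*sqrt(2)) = g^4 + 9*sqrt(2)*g^3 + 25*g^2/2 - 126*sqrt(2)*g - 245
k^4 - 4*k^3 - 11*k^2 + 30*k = k*(k - 5)*(k - 2)*(k + 3)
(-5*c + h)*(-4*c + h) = 20*c^2 - 9*c*h + h^2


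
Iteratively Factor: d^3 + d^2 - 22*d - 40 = (d - 5)*(d^2 + 6*d + 8) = (d - 5)*(d + 4)*(d + 2)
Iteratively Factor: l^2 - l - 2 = (l + 1)*(l - 2)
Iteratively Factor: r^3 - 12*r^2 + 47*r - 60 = (r - 3)*(r^2 - 9*r + 20) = (r - 5)*(r - 3)*(r - 4)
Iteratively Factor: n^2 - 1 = (n - 1)*(n + 1)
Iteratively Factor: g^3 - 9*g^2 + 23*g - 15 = (g - 3)*(g^2 - 6*g + 5) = (g - 5)*(g - 3)*(g - 1)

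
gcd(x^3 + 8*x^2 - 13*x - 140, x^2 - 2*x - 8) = x - 4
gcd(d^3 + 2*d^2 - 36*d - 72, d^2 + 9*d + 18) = d + 6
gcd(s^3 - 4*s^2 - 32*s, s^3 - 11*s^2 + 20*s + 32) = s - 8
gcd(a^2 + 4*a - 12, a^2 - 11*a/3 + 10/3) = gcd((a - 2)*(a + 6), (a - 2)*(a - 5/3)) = a - 2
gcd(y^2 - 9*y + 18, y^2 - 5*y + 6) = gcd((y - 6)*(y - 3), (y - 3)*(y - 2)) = y - 3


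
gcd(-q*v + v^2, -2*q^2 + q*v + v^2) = q - v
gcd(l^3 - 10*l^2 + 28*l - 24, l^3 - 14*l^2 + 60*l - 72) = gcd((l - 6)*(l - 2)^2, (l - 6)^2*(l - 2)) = l^2 - 8*l + 12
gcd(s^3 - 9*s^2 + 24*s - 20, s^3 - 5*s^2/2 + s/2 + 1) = s - 2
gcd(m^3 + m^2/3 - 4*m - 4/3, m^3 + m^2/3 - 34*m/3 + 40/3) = m - 2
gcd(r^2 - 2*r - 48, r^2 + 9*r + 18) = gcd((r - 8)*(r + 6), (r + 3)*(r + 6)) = r + 6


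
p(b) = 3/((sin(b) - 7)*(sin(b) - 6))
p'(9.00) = -0.02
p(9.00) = 0.08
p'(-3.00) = -0.02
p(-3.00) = 0.07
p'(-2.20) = -0.01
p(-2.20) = 0.06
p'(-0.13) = 0.02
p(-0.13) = 0.07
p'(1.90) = -0.01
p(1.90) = 0.10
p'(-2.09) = -0.01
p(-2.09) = 0.06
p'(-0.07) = 0.02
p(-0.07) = 0.07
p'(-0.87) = 0.01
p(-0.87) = 0.06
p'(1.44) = 0.00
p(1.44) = 0.10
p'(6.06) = 0.02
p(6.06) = 0.07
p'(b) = -3*cos(b)/((sin(b) - 7)*(sin(b) - 6)^2) - 3*cos(b)/((sin(b) - 7)^2*(sin(b) - 6))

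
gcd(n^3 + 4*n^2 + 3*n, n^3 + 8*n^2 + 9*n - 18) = n + 3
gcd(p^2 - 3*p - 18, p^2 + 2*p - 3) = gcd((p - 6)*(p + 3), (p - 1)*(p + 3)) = p + 3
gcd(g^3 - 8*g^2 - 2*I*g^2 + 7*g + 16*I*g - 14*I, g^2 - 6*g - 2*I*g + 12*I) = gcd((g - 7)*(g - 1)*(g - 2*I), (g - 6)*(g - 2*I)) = g - 2*I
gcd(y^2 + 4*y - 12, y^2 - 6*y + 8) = y - 2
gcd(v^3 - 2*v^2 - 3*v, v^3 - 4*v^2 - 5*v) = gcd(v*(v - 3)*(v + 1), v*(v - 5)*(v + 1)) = v^2 + v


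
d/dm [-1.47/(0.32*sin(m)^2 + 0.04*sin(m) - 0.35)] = (0.9408*sin(m) + 0.0588)*cos(m)/(0.32*sin(m)^2 + 0.04*sin(m) - 0.35)^2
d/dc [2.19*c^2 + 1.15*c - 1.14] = 4.38*c + 1.15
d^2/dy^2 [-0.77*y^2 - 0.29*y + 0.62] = -1.54000000000000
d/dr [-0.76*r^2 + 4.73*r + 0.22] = 4.73 - 1.52*r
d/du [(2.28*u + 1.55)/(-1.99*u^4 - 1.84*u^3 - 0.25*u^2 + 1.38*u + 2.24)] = (13.6116*u^4 + 20.7284*u^3 + 9.126*u^2 + 0.775*u + 2.9682)/(3.9601*u^8 + 7.3232*u^7 + 4.3806*u^6 - 4.5724*u^5 - 13.9311*u^4 - 8.9332*u^3 + 0.7844*u^2 + 6.1824*u + 5.0176)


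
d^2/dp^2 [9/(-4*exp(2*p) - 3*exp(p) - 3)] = 9*(-2*(8*exp(p) + 3)^2*exp(p) + (16*exp(p) + 3)*(4*exp(2*p) + 3*exp(p) + 3))*exp(p)/(4*exp(2*p) + 3*exp(p) + 3)^3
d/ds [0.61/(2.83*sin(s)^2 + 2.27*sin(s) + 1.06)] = -(3.4526*sin(s) + 1.3847)*cos(s)/(2.83*sin(s)^2 + 2.27*sin(s) + 1.06)^2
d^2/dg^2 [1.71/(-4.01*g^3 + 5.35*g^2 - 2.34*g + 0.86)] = ((41.1426*g - 18.297)*(4.01*g^3 - 5.35*g^2 + 2.34*g - 0.86) - 1.71*(12.03*g^2 - 10.7*g + 2.34)*(24.06*g^2 - 21.4*g + 4.68))/(4.01*g^3 - 5.35*g^2 + 2.34*g - 0.86)^3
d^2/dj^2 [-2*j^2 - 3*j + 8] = -4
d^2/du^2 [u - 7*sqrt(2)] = 0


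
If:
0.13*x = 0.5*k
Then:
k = 0.26*x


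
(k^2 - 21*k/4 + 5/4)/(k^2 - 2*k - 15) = (k - 1/4)/(k + 3)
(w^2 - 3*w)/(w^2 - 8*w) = (w - 3)/(w - 8)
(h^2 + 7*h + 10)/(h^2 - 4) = (h + 5)/(h - 2)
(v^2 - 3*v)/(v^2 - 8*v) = (v - 3)/(v - 8)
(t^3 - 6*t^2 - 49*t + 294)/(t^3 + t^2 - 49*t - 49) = (t - 6)/(t + 1)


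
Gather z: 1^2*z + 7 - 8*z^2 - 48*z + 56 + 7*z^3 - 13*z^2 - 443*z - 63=7*z^3 - 21*z^2 - 490*z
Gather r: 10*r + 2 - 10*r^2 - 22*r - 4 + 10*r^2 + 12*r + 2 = 0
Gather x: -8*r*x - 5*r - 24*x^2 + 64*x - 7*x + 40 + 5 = -5*r - 24*x^2 + x*(57 - 8*r) + 45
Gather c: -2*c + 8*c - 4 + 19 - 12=6*c + 3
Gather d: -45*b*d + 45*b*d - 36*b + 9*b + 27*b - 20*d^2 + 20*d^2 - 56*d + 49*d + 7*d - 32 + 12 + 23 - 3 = 0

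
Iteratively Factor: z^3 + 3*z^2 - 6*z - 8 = (z - 2)*(z^2 + 5*z + 4) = (z - 2)*(z + 1)*(z + 4)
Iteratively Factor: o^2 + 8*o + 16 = (o + 4)*(o + 4)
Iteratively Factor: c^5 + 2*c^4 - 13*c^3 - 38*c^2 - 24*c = (c + 3)*(c^4 - c^3 - 10*c^2 - 8*c) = (c + 1)*(c + 3)*(c^3 - 2*c^2 - 8*c) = c*(c + 1)*(c + 3)*(c^2 - 2*c - 8) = c*(c + 1)*(c + 2)*(c + 3)*(c - 4)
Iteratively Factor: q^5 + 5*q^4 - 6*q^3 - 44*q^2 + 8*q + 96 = (q - 2)*(q^4 + 7*q^3 + 8*q^2 - 28*q - 48) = (q - 2)*(q + 3)*(q^3 + 4*q^2 - 4*q - 16) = (q - 2)*(q + 2)*(q + 3)*(q^2 + 2*q - 8) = (q - 2)*(q + 2)*(q + 3)*(q + 4)*(q - 2)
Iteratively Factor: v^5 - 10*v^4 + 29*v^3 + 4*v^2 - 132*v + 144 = (v - 3)*(v^4 - 7*v^3 + 8*v^2 + 28*v - 48) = (v - 3)^2*(v^3 - 4*v^2 - 4*v + 16) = (v - 3)^2*(v + 2)*(v^2 - 6*v + 8) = (v - 4)*(v - 3)^2*(v + 2)*(v - 2)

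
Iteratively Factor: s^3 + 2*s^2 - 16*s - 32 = (s + 2)*(s^2 - 16) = (s - 4)*(s + 2)*(s + 4)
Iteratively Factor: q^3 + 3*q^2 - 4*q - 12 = (q + 2)*(q^2 + q - 6) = (q - 2)*(q + 2)*(q + 3)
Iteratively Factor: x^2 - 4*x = (x - 4)*(x)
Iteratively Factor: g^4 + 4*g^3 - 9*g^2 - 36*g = (g)*(g^3 + 4*g^2 - 9*g - 36) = g*(g + 3)*(g^2 + g - 12) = g*(g - 3)*(g + 3)*(g + 4)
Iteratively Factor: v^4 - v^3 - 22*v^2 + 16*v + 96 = (v - 4)*(v^3 + 3*v^2 - 10*v - 24) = (v - 4)*(v + 4)*(v^2 - v - 6) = (v - 4)*(v - 3)*(v + 4)*(v + 2)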